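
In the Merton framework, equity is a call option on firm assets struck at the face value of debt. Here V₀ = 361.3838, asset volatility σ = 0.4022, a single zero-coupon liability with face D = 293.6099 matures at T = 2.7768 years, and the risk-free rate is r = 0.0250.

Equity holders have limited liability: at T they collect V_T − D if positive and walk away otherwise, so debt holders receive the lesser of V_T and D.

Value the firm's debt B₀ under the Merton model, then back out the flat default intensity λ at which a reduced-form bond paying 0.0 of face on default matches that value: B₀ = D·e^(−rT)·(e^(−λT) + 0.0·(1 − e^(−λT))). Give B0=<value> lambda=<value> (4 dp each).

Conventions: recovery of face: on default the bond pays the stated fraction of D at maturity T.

B0=227.5683 lambda=0.0668

Apply the equity-as-call identities (strike 293.6099, horizon 2.7768 years):
d₁ = [ln(V₀/D) + (r + σ²/2)T] / (σ√T)
   = [ln(361.3838/293.6099) + (0.0250 + 0.5·0.4022²)·2.7768] / (0.4022·√2.7768)
   = [0.207689 + 0.294014] / 0.670215 = 0.748570
d₂ = d₁ − σ√T = 0.748570 − 0.670215 = 0.078354
N(d₁) = 0.772942,  N(d₂) = 0.531227,  e^(−rT) = 0.932935
E₀ = V₀·N(d₁) − D·e^(−rT)·N(d₂)
   = 361.3838·0.772942 − 293.6099·0.932935·0.531227 = 133.815527
B₀ = V₀ − E₀ = 361.3838 − 133.815527 = 227.568273
e^(−λT) = (B₀·e^(rT)/D − 0)/(1 − 0) = (227.5683·1.071886/293.6099 − 0)/1 = 0.83078719
λ = −ln(0.83078719)/2.7768 = 0.066761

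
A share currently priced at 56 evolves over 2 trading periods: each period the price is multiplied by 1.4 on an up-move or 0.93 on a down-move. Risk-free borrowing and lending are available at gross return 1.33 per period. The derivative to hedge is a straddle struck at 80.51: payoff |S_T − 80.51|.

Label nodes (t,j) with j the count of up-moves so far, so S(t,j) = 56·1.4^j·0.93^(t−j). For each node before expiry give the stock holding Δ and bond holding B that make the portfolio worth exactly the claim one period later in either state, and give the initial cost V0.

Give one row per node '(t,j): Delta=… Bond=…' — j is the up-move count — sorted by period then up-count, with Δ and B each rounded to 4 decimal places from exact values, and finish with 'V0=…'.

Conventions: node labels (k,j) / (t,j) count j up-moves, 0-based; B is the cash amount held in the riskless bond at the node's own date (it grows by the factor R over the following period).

The replicating-portfolio and risk-neutral prices coincide; use p* = (1.33−0.93)/(1.4−0.93) = 0.8511 for the latter.
At maturity the claim pays: V(2,0)=32.0756, V(2,1)=7.5980, V(2,2)=29.2500
Node (1,0) S=52.0800: V=(p*·7.5980+(1−p*)·32.0756)/1.33=8.4538; Δ=(7.5980−32.0756)/(72.9120−48.4344)=-1.0000; B=V−Δ·S=60.5338
Node (1,1) S=78.4000: V=(p*·29.2500+(1−p*)·7.5980)/1.33=19.5678; Δ=(29.2500−7.5980)/(109.7600−72.9120)=0.5876; B=V−Δ·S=-26.5002
Node (0,0) S=56.0000: V=(p*·19.5678+(1−p*)·8.4538)/1.33=13.4681; Δ=(19.5678−8.4538)/(78.4000−52.0800)=0.4223; B=V−Δ·S=-10.1787
Check: Δ(0,0)·S0 + B(0,0) = 13.4681 = V0.

(0,0): Delta=0.4223 Bond=-10.1787
(1,0): Delta=-1.0000 Bond=60.5338
(1,1): Delta=0.5876 Bond=-26.5002
V0=13.4681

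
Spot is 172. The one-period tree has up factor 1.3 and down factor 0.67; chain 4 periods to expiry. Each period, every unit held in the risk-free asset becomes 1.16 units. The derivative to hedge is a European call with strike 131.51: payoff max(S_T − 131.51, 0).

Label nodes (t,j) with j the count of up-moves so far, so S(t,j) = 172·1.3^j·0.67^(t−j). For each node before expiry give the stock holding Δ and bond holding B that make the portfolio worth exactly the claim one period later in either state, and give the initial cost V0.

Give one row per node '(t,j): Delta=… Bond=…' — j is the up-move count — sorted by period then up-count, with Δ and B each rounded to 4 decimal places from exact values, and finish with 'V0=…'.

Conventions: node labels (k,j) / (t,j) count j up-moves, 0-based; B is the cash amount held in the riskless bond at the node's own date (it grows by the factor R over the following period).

Since d<R<u, set p* = (R−d)/(u−d) = 0.7778; price each node as the discounted p*-expectation of its children.
Terminal payoffs: V(4,0)=0.0000, V(4,1)=0.0000, V(4,2)=0.0000, V(4,3)=121.6723, V(4,4)=359.7392
Node (3,0) S=51.7312: V=(p*·0.0000+(1−p*)·0.0000)/1.16=0.0000; Δ=(0.0000−0.0000)/(67.2506−34.6599)=0.0000; B=V−Δ·S=0.0000
Node (3,1) S=100.3740: V=(p*·0.0000+(1−p*)·0.0000)/1.16=0.0000; Δ=(0.0000−0.0000)/(130.4863−67.2506)=0.0000; B=V−Δ·S=0.0000
Node (3,2) S=194.7556: V=(p*·121.6723+(1−p*)·0.0000)/1.16=81.5810; Δ=(121.6723−0.0000)/(253.1823−130.4863)=0.9917; B=V−Δ·S=-111.5496
Node (3,3) S=377.8840: V=(p*·359.7392+(1−p*)·121.6723)/1.16=264.5133; Δ=(359.7392−121.6723)/(491.2492−253.1823)=1.0000; B=V−Δ·S=-113.3707
Node (2,0) S=77.2108: V=(p*·0.0000+(1−p*)·0.0000)/1.16=0.0000; Δ=(0.0000−0.0000)/(100.3740−51.7312)=0.0000; B=V−Δ·S=0.0000
Node (2,1) S=149.8120: V=(p*·81.5810+(1−p*)·0.0000)/1.16=54.6999; Δ=(81.5810−0.0000)/(194.7556−100.3740)=0.8644; B=V−Δ·S=-74.7938
Node (2,2) S=290.6800: V=(p*·264.5133+(1−p*)·81.5810)/1.16=192.9842; Δ=(264.5133−81.5810)/(377.8840−194.7556)=0.9989; B=V−Δ·S=-97.3845
Node (1,0) S=115.2400: V=(p*·54.6999+(1−p*)·0.0000)/1.16=36.6762; Δ=(54.6999−0.0000)/(149.8120−77.2108)=0.7534; B=V−Δ·S=-50.1491
Node (1,1) S=223.6000: V=(p*·192.9842+(1−p*)·54.6999)/1.16=139.8745; Δ=(192.9842−54.6999)/(290.6800−149.8120)=0.9817; B=V−Δ·S=-79.6244
Node (0,0) S=172.0000: V=(p*·139.8745+(1−p*)·36.6762)/1.16=100.8116; Δ=(139.8745−36.6762)/(223.6000−115.2400)=0.9524; B=V−Δ·S=-62.9951
Check: Δ(0,0)·S0 + B(0,0) = 100.8116 = V0.

(0,0): Delta=0.9524 Bond=-62.9951
(1,0): Delta=0.7534 Bond=-50.1491
(1,1): Delta=0.9817 Bond=-79.6244
(2,0): Delta=0.0000 Bond=0.0000
(2,1): Delta=0.8644 Bond=-74.7938
(2,2): Delta=0.9989 Bond=-97.3845
(3,0): Delta=0.0000 Bond=0.0000
(3,1): Delta=0.0000 Bond=0.0000
(3,2): Delta=0.9917 Bond=-111.5496
(3,3): Delta=1.0000 Bond=-113.3707
V0=100.8116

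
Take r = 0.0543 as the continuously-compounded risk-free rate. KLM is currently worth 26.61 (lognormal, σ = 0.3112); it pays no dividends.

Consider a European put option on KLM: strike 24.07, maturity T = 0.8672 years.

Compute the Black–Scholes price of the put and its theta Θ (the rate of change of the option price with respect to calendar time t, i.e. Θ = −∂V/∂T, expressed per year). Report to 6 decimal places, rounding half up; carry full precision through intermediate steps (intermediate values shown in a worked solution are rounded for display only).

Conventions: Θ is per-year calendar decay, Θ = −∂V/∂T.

σ√T = 0.3112·√0.8672 = 0.289801
d₁ = (ln(S/K) + (r+σ²/2)T) / (σ√T) = (ln(26.61/24.07) + (0.0543+0.3112²/2)·0.8672) / 0.289801 = (0.100321 + 0.089081) / 0.289801 = 0.653560
d₂ = d₁ − σ√T = 0.653560 − 0.289801 = 0.363759
e^{−rT} = 0.954003
N(−d₁) = 0.256698,  N(−d₂) = 0.358019
Put price V = K·e^{−rT}·N(−d₂) − S·N(−d₁) = 8.221132 − 6.830727 = 1.390405
φ(d₁) = (1/√(2π))·e^{−d₁²/2} = 0.322224
Θ = −S·φ(d₁)·σ/(2√T) + r·K·e^{−rT}·N(−d₂) = −1.432691 + 0.446407 = -0.986284

price = 1.390405
Θ = -0.986284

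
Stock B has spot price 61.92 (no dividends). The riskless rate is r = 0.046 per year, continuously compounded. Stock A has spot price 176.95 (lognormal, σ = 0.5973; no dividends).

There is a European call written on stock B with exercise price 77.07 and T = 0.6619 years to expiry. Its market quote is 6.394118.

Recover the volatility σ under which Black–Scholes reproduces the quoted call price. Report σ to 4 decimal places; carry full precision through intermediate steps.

At σ = 0.5337 the Black–Scholes value reproduces the quote:
σ√T = 0.5337·√0.6619 = 0.434204
d₁ = (ln(S/K) + (r+σ²/2)T) / (σ√T) = (ln(61.92/77.07) + (0.046+0.5337²/2)·0.6619) / 0.434204 = (-0.218871 + 0.124714) / 0.434204 = -0.216850
d₂ = d₁ − σ√T = -0.216850 − 0.434204 = -0.651054
e^{−rT} = 0.970011
N(d₁) = 0.414163,  N(d₂) = 0.257506
V = S·N(d₁) − K·e^{−rT}·N(d₂) = 25.644947 − 19.250829 = 6.394118 (matching the quote); vega is positive throughout, so no other σ reproduces this price

sigma = 0.5337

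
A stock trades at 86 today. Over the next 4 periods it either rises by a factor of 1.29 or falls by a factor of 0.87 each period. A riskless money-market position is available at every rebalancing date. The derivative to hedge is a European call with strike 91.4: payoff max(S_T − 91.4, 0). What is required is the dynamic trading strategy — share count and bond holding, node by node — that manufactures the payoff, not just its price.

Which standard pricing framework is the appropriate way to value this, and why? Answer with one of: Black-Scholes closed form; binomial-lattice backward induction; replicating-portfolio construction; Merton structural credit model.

Key observation: a price alone would not answer the question — the per-node share/bond construction on the spot-86, 1.29/0.87 tree is required, and only the replicating-portfolio method yields it.

framework: replicating-portfolio construction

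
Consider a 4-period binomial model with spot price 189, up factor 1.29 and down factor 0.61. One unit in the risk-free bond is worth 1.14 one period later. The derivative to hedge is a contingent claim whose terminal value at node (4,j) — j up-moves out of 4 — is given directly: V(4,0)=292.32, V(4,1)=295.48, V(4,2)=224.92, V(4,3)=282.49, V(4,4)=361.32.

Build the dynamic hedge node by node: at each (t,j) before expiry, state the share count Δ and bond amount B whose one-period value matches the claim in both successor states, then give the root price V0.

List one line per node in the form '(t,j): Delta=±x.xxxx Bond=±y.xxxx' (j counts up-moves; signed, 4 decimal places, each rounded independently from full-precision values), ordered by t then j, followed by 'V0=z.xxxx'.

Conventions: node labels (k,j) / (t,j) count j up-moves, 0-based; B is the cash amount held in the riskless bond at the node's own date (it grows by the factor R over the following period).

Under the risk-neutral measure, an up-move has probability p* = (R−d)/(u−d) = 0.7794 and values discount at R = 1.14.
Payoffs at expiry: V(4,0)=292.3200, V(4,1)=295.4800, V(4,2)=224.9200, V(4,3)=282.4900, V(4,4)=361.3200
  t=3,j=0: stock 42.8994 → up 55.3402 (V=295.4800), down 26.1686 (V=292.3200). Price 258.5815; hedge Δ=0.1083, bond B=253.9345.
  t=3,j=1: stock 90.7217 → up 117.0310 (V=224.9200), down 55.3402 (V=295.4800). Price 210.9515; hedge Δ=-1.1438, bond B=314.7162.
  t=3,j=2: stock 191.8541 → up 247.4918 (V=282.4900), down 117.0310 (V=224.9200). Price 236.6585; hedge Δ=0.4413, bond B=151.9968.
  t=3,j=3: stock 405.7242 → up 523.3842 (V=361.3200), down 247.4918 (V=282.4900). Price 301.6939; hedge Δ=0.2857, bond B=185.7674.
  t=2,j=0: stock 70.3269 → up 90.7217 (V=210.9515), down 42.8994 (V=258.5815). Price 194.2615; hedge Δ=-0.9960, bond B=264.3057.
  t=2,j=1: stock 148.7241 → up 191.8541 (V=236.6585), down 90.7217 (V=210.9515). Price 202.6209; hedge Δ=0.2542, bond B=164.8165.
  t=2,j=2: stock 314.5149 → up 405.7242 (V=301.6939), down 191.8541 (V=236.6585). Price 252.0595; hedge Δ=0.3041, bond B=156.4193.
  t=1,j=0: stock 115.2900 → up 148.7241 (V=202.6209), down 70.3269 (V=194.2615). Price 176.1201; hedge Δ=0.1066, bond B=163.8269.
  t=1,j=1: stock 243.8100 → up 314.5149 (V=252.0595), down 148.7241 (V=202.6209). Price 211.5386; hedge Δ=0.2982, bond B=138.8348.
  t=0,j=0: stock 189.0000 → up 243.8100 (V=211.5386), down 115.2900 (V=176.1201). Price 178.7067; hedge Δ=0.2756, bond B=126.6208.
Check: Δ(0,0)·S0 + B(0,0) = 178.7067 = V0.

(0,0): Delta=0.2756 Bond=126.6208
(1,0): Delta=0.1066 Bond=163.8269
(1,1): Delta=0.2982 Bond=138.8348
(2,0): Delta=-0.9960 Bond=264.3057
(2,1): Delta=0.2542 Bond=164.8165
(2,2): Delta=0.3041 Bond=156.4193
(3,0): Delta=0.1083 Bond=253.9345
(3,1): Delta=-1.1438 Bond=314.7162
(3,2): Delta=0.4413 Bond=151.9968
(3,3): Delta=0.2857 Bond=185.7674
V0=178.7067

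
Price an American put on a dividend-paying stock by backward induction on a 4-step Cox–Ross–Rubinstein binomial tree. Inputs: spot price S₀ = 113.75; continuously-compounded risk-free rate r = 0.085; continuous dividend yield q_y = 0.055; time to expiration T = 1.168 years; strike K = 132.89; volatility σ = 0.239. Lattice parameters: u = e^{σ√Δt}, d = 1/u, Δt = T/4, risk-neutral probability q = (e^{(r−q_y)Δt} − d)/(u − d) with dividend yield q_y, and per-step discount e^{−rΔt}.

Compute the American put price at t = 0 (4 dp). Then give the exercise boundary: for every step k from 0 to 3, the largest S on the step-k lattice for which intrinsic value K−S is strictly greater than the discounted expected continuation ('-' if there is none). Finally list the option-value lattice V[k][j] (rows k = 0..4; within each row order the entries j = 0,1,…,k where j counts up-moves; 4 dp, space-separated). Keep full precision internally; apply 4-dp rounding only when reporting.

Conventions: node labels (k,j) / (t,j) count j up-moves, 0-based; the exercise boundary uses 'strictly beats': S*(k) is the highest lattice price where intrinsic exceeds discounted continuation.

Δt=0.29200  u=1.13786  d=0.87884  q=0.50173  discount=0.97549
step 4 (expiry): payoffs max(K−S,0) = 65.0326 45.0334 19.1400 0.0000 0.0000
step 3: (k=3,j=0): S=77.2122, K−S=55.6778, hold=53.6502 ⇒ V=55.6778 exercise | (k=3,j=1): S=99.9684, K−S=32.9216, hold=31.2565 ⇒ V=32.9216 exercise | (k=3,j=2): S=129.4315, K−S=3.4585, hold=9.3032 ⇒ V=9.3032 continue | (k=3,j=3): S=167.5779, K−S=0.0000, hold=0.0000 ⇒ V=0.0000 continue  boundary S*=99.9684
step 2: (k=2,j=0): S=87.8566, K−S=45.0334, hold=43.1754 ⇒ V=45.0334 exercise | (k=2,j=1): S=113.7500, K−S=19.1400, hold=20.5550 ⇒ V=20.5550 continue | (k=2,j=2): S=147.2748, K−S=0.0000, hold=4.5219 ⇒ V=4.5219 continue  boundary S*=87.8566
step 1: (k=1,j=0): S=99.9684, K−S=32.9216, hold=31.9490 ⇒ V=32.9216 exercise | (k=1,j=1): S=129.4315, K−S=3.4585, hold=12.2041 ⇒ V=12.2041 continue  boundary S*=99.9684
step 0: (k=0,j=0): S=113.7500, K−S=19.1400, hold=21.9748 ⇒ V=21.9748 continue  boundary S*=-

price = 21.9748
boundary = - 99.9684 87.8566 99.9684
tree:
21.9748
32.9216 12.2041
45.0334 20.5550 4.5219
55.6778 32.9216 9.3032 0.0000
65.0326 45.0334 19.1400 0.0000 0.0000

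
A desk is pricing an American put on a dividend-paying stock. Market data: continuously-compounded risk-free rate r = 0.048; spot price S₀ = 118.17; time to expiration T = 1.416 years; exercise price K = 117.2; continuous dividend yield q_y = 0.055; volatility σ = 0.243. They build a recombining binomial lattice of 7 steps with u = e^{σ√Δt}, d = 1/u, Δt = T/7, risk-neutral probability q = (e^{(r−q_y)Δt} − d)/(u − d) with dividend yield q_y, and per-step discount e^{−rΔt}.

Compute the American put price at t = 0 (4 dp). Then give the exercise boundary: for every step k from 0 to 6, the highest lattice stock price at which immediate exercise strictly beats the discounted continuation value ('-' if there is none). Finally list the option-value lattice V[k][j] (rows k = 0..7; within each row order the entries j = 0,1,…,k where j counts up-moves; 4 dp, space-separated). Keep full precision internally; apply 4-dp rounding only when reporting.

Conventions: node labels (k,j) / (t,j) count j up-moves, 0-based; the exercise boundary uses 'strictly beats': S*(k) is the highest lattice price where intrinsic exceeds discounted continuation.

price = 13.2473
boundary = - - - - 76.3216 85.1358 94.9680
tree:
13.2473
18.4362 7.5842
24.9084 11.4127 3.3600
32.5260 16.7090 5.5883 0.8794
40.8784 23.6448 9.1186 1.6637 0.0000
48.7801 32.0642 14.5011 3.1474 0.0000 0.0000
55.8637 40.8784 22.2320 5.9543 0.0000 0.0000 0.0000
62.2140 48.7801 32.0642 11.2643 0.0000 0.0000 0.0000 0.0000

Δt=0.20229, u=1.11549, d=0.89647, q=0.46624, disc=e^(-rΔt)=0.99034
k=7 terminal: V=max(K-S,0) → 62.2140 48.7801 32.0642 11.2643 0.0000 0.0000 0.0000 0.0000
k=6: j=0 S=61.3363 intr=55.8637 cont=55.4099 V=55.8637[EX]; j=1 S=76.3216 intr=40.8784 cont=40.5904 V=40.8784[EX]; j=2 S=94.9680 intr=22.2320 cont=22.1503 V=22.2320[EX]; j=3 S=118.1700 intr=0.0000 cont=5.9543 V=5.9543[hold]; j=4 S=147.0406 intr=0.0000 cont=0.0000 V=0.0000[hold]; j=5 S=182.9646 intr=0.0000 cont=0.0000 V=0.0000[hold]; j=6 S=227.6654 intr=0.0000 cont=0.0000 V=0.0000[hold]  S*(6)=94.9680
k=5: j=0 S=68.4199 intr=48.7801 cont=48.4046 V=48.7801[EX]; j=1 S=85.1358 intr=32.0642 cont=31.8737 V=32.0642[EX]; j=2 S=105.9357 intr=11.2643 cont=14.5011 V=14.5011[hold]; j=3 S=131.8172 intr=0.0000 cont=3.1474 V=3.1474[hold]; j=4 S=164.0220 intr=0.0000 cont=0.0000 V=0.0000[hold]; j=5 S=204.0949 intr=0.0000 cont=0.0000 V=0.0000[hold]  S*(5)=85.1358
k=4: j=0 S=76.3216 intr=40.8784 cont=40.5904 V=40.8784[EX]; j=1 S=94.9680 intr=22.2320 cont=23.6448 V=23.6448[hold]; j=2 S=118.1700 intr=0.0000 cont=9.1186 V=9.1186[hold]; j=3 S=147.0406 intr=0.0000 cont=1.6637 V=1.6637[hold]; j=4 S=182.9646 intr=0.0000 cont=0.0000 V=0.0000[hold]  S*(4)=76.3216
k=3: j=0 S=85.1358 intr=32.0642 cont=32.5260 V=32.5260[hold]; j=1 S=105.9357 intr=11.2643 cont=16.7090 V=16.7090[hold]; j=2 S=131.8172 intr=0.0000 cont=5.5883 V=5.5883[hold]; j=3 S=164.0220 intr=0.0000 cont=0.8794 V=0.8794[hold]  S*(3)=-
k=2: j=0 S=94.9680 intr=22.2320 cont=24.9084 V=24.9084[hold]; j=1 S=118.1700 intr=0.0000 cont=11.4127 V=11.4127[hold]; j=2 S=147.0406 intr=0.0000 cont=3.3600 V=3.3600[hold]  S*(2)=-
k=1: j=0 S=105.9357 intr=11.2643 cont=18.4362 V=18.4362[hold]; j=1 S=131.8172 intr=0.0000 cont=7.5842 V=7.5842[hold]  S*(1)=-
k=0: j=0 S=118.1700 intr=0.0000 cont=13.2473 V=13.2473[hold]  S*(0)=-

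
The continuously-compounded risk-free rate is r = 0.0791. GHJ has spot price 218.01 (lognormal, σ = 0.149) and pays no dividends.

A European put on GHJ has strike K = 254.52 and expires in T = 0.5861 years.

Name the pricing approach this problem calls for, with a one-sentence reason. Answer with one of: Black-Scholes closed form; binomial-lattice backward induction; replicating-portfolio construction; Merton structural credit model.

Key observation: with GHJ following a GBM at constant σ and r, the European put struck at 254.52 prices in closed form — nothing here needs a stepwise model or a balance sheet.

framework: Black-Scholes closed form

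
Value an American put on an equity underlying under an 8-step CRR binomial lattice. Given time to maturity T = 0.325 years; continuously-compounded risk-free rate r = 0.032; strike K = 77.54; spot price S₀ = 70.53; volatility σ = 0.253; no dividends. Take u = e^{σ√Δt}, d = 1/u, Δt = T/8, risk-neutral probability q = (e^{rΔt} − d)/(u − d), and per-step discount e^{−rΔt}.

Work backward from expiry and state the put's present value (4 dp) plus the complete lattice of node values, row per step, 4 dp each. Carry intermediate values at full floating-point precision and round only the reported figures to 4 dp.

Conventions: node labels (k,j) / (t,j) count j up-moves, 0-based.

price = 8.1652
tree:
8.1652
10.8173 5.5344
13.8485 7.8142 3.2690
17.0150 10.6280 5.0208 1.5257
20.0240 13.8485 7.4351 2.6196 0.4358
22.8834 17.0150 10.5164 4.3733 0.8728 0.0000
25.6007 20.0240 13.8485 7.0100 1.7479 0.0000 0.0000
28.1829 22.8834 17.0150 10.5164 3.5004 0.0000 0.0000 0.0000
30.6367 25.6007 20.0240 13.8485 7.0100 0.0000 0.0000 0.0000 0.0000

Δt=0.04063, u=1.05232, d=0.95028, q=0.50000, disc=e^(-rΔt)=0.99870
k=8 terminal: V=max(K-S,0) → 30.6367 25.6007 20.0240 13.8485 7.0100 0.0000 0.0000 0.0000 0.0000
k=7: j=0 S=49.3571 intr=28.1829 cont=28.0822 V=28.1829[EX]; j=1 S=54.6566 intr=22.8834 cont=22.7827 V=22.8834[EX]; j=2 S=60.5250 intr=17.0150 cont=16.9142 V=17.0150[EX]; j=3 S=67.0236 intr=10.5164 cont=10.4157 V=10.5164[EX]; j=4 S=74.2199 intr=3.3201 cont=3.5004 V=3.5004[hold]; j=5 S=82.1888 intr=0.0000 cont=0.0000 V=0.0000[hold]; j=6 S=91.0134 intr=0.0000 cont=0.0000 V=0.0000[hold]; j=7 S=100.7855 intr=0.0000 cont=0.0000 V=0.0000[hold]
k=6: j=0 S=51.9393 intr=25.6007 cont=25.5000 V=25.6007[EX]; j=1 S=57.5160 intr=20.0240 cont=19.9233 V=20.0240[EX]; j=2 S=63.6915 intr=13.8485 cont=13.7478 V=13.8485[EX]; j=3 S=70.5300 intr=7.0100 cont=6.9993 V=7.0100[EX]; j=4 S=78.1028 intr=0.0000 cont=1.7479 V=1.7479[hold]; j=5 S=86.4887 intr=0.0000 cont=0.0000 V=0.0000[hold]; j=6 S=95.7749 intr=0.0000 cont=0.0000 V=0.0000[hold]
k=5: j=0 S=54.6566 intr=22.8834 cont=22.7827 V=22.8834[EX]; j=1 S=60.5250 intr=17.0150 cont=16.9142 V=17.0150[EX]; j=2 S=67.0236 intr=10.5164 cont=10.4157 V=10.5164[EX]; j=3 S=74.2199 intr=3.3201 cont=4.3733 V=4.3733[hold]; j=4 S=82.1888 intr=0.0000 cont=0.8728 V=0.8728[hold]; j=5 S=91.0134 intr=0.0000 cont=0.0000 V=0.0000[hold]
k=4: j=0 S=57.5160 intr=20.0240 cont=19.9233 V=20.0240[EX]; j=1 S=63.6915 intr=13.8485 cont=13.7478 V=13.8485[EX]; j=2 S=70.5300 intr=7.0100 cont=7.4351 V=7.4351[hold]; j=3 S=78.1028 intr=0.0000 cont=2.6196 V=2.6196[hold]; j=4 S=86.4887 intr=0.0000 cont=0.4358 V=0.4358[hold]
k=3: j=0 S=60.5250 intr=17.0150 cont=16.9142 V=17.0150[EX]; j=1 S=67.0236 intr=10.5164 cont=10.6280 V=10.6280[hold]; j=2 S=74.2199 intr=3.3201 cont=5.0208 V=5.0208[hold]; j=3 S=82.1888 intr=0.0000 cont=1.5257 V=1.5257[hold]
k=2: j=0 S=63.6915 intr=13.8485 cont=13.8035 V=13.8485[EX]; j=1 S=70.5300 intr=7.0100 cont=7.8142 V=7.8142[hold]; j=2 S=78.1028 intr=0.0000 cont=3.2690 V=3.2690[hold]
k=1: j=0 S=67.0236 intr=10.5164 cont=10.8173 V=10.8173[hold]; j=1 S=74.2199 intr=3.3201 cont=5.5344 V=5.5344[hold]
k=0: j=0 S=70.5300 intr=7.0100 cont=8.1652 V=8.1652[hold]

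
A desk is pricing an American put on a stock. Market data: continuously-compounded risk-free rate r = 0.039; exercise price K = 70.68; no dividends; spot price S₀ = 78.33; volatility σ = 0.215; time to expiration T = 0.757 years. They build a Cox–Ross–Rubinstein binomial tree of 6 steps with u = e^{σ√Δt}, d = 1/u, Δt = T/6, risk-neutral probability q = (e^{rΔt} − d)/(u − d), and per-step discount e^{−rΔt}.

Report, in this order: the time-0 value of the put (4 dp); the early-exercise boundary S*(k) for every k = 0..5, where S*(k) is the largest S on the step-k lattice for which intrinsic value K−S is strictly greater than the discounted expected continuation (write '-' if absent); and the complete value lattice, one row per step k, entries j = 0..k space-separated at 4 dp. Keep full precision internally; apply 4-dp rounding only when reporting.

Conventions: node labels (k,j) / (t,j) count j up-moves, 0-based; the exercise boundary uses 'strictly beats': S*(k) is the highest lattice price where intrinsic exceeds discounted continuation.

params: Δt=0.12617 u=1.07936 d=0.92648 q=0.51318 e^(-rΔt)=0.99509
t_6 payoffs: 21.1428 12.9683 3.4449 0.0000 0.0000 0.0000 0.0000
t_5: node(5,0) S=53.4684 payoff=17.2116 vs cont=16.8647 → 17.2116 [stop]  node(5,1) S=62.2916 payoff=8.3884 vs cont=8.0414 → 8.3884 [stop]  node(5,2) S=72.5708 payoff=0.0000 vs cont=1.6688 → 1.6688 [wait]  node(5,3) S=84.5462 payoff=0.0000 vs cont=0.0000 → 0.0000 [wait]  node(5,4) S=98.4978 payoff=0.0000 vs cont=0.0000 → 0.0000 [wait]  node(5,5) S=114.7516 payoff=0.0000 vs cont=0.0000 → 0.0000 [wait]  ⇒ S*(5)=62.2916
t_4: node(4,0) S=57.7117 payoff=12.9683 vs cont=12.6214 → 12.9683 [stop]  node(4,1) S=67.2351 payoff=3.4449 vs cont=4.9158 → 4.9158 [wait]  node(4,2) S=78.3300 payoff=0.0000 vs cont=0.8084 → 0.8084 [wait]  node(4,3) S=91.2558 payoff=0.0000 vs cont=0.0000 → 0.0000 [wait]  node(4,4) S=106.3146 payoff=0.0000 vs cont=0.0000 → 0.0000 [wait]  ⇒ S*(4)=57.7117
t_3: node(3,0) S=62.2916 payoff=8.3884 vs cont=8.7926 → 8.7926 [wait]  node(3,1) S=72.5708 payoff=0.0000 vs cont=2.7942 → 2.7942 [wait]  node(3,2) S=84.5462 payoff=0.0000 vs cont=0.3916 → 0.3916 [wait]  node(3,3) S=98.4978 payoff=0.0000 vs cont=0.0000 → 0.0000 [wait]  ⇒ S*(3)=-
t_2: node(2,0) S=67.2351 payoff=3.4449 vs cont=5.6863 → 5.6863 [wait]  node(2,1) S=78.3300 payoff=0.0000 vs cont=1.5536 → 1.5536 [wait]  node(2,2) S=91.2558 payoff=0.0000 vs cont=0.1897 → 0.1897 [wait]  ⇒ S*(2)=-
t_1: node(1,0) S=72.5708 payoff=0.0000 vs cont=3.5479 → 3.5479 [wait]  node(1,1) S=84.5462 payoff=0.0000 vs cont=0.8495 → 0.8495 [wait]  ⇒ S*(1)=-
t_0: node(0,0) S=78.3300 payoff=0.0000 vs cont=2.1525 → 2.1525 [wait]  ⇒ S*(0)=-

price = 2.1525
boundary = - - - - 57.7117 62.2916
tree:
2.1525
3.5479 0.8495
5.6863 1.5536 0.1897
8.7926 2.7942 0.3916 0.0000
12.9683 4.9158 0.8084 0.0000 0.0000
17.2116 8.3884 1.6688 0.0000 0.0000 0.0000
21.1428 12.9683 3.4449 0.0000 0.0000 0.0000 0.0000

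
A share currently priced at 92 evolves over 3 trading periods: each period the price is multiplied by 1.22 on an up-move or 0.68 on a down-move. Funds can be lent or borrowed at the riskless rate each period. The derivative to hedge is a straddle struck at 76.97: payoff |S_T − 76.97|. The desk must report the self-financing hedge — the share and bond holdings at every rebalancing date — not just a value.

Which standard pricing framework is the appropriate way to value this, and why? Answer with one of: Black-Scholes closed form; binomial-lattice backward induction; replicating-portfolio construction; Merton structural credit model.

Key observation: the deliverable is the dynamic trading strategy on the 3-step tree (spot 92, moves 1.22 and 0.68), so the valuation must go through the node-by-node replicating-portfolio solve.

framework: replicating-portfolio construction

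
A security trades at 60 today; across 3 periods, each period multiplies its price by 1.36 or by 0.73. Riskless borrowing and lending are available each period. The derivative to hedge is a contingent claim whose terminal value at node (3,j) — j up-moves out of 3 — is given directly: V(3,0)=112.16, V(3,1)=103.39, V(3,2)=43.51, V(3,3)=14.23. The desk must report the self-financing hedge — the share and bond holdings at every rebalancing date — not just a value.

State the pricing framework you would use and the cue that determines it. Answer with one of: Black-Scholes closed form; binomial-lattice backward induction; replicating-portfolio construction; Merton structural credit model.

framework: replicating-portfolio construction

Key observation: the task asks for the hedge itself — share and bond holdings at every node of the 3-period tree on spot 60 with factors 1.36/0.73 — which is exactly what the replicating-portfolio construction produces.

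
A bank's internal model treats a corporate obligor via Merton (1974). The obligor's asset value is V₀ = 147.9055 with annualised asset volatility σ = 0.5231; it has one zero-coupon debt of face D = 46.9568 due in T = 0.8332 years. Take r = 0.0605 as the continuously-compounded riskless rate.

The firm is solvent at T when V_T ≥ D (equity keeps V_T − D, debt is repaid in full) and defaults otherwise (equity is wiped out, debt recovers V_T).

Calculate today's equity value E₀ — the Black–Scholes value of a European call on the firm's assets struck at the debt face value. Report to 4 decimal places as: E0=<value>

With assets at 147.9055 and a single debt payment of 46.9568 at 0.8332 years:
d₁ = [ln(V₀/D) + (r + σ²/2)T] / (σ√T)
   = [ln(147.9055/46.9568) + (0.0605 + 0.5·0.5231²)·0.8332] / (0.5231·√0.8332)
   = [1.147346 + 0.164404] / 0.477485 = 2.747209
d₂ = d₁ − σ√T = 2.747209 − 0.477485 = 2.269724
N(d₁) = 0.996995,  N(d₂) = 0.988388,  e^(−rT) = 0.950841
E₀ = V₀·N(d₁) − D·e^(−rT)·N(d₂)
   = 147.9055·0.996995 − 46.9568·0.950841·0.988388 = 103.331030

E0=103.3310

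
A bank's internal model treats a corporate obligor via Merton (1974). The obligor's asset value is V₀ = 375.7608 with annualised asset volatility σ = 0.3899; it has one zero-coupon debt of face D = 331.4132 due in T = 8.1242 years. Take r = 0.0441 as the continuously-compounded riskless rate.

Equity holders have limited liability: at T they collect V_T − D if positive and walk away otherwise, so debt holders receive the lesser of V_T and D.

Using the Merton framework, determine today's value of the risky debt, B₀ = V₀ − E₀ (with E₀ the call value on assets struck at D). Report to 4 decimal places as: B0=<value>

B0=165.1552

With assets at 375.7608 and a single debt payment of 331.4132 at 8.1242 years:
d₁ = [ln(V₀/D) + (r + σ²/2)T] / (σ√T)
   = [ln(375.7608/331.4132) + (0.0441 + 0.5·0.3899²)·8.1242] / (0.3899·√8.1242)
   = [0.125587 + 0.975806] / 1.111331 = 0.991057
d₂ = d₁ − σ√T = 0.991057 − 1.111331 = -0.120274
N(d₁) = 0.839171,  N(d₂) = 0.452133,  e^(−rT) = 0.698879
E₀ = V₀·N(d₁) − D·e^(−rT)·N(d₂)
   = 375.7608·0.839171 − 331.4132·0.698879·0.452133 = 210.605565
B₀ = V₀ − E₀ = 375.7608 − 210.605565 = 165.155235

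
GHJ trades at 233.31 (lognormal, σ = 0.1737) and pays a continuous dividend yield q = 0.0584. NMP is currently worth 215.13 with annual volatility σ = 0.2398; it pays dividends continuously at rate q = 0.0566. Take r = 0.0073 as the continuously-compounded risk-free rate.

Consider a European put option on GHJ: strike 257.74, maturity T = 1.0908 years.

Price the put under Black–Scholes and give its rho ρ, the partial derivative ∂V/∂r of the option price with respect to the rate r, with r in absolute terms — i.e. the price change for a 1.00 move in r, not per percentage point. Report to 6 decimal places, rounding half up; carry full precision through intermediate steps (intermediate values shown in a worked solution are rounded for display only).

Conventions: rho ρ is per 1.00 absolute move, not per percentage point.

price = 41.441120
ρ = -230.982148

σ√T = 0.1737·√1.0908 = 0.181415
d₁ = (ln(S/K) + (r−q+σ²/2)T) / (σ√T) = (ln(233.31/257.74) + (0.0073−0.0584+0.1737²/2)·1.0908) / 0.181415 = (-0.099583 − 0.039284) / 0.181415 = -0.765470
d₂ = d₁ − σ√T = -0.765470 − 0.181415 = -0.946885
e^{−rT} = 0.992069
e^{−qT} = 0.938284
N(−d₁) = 0.778004,  N(−d₂) = 0.828151
Put price V = K·e^{−rT}·N(−d₂) − S·e^{−qT}·N(−d₁) = 211.754811 − 170.313691 = 41.441120
ρ = −K·T·e^{−rT}·N(−d₂) = -230.982148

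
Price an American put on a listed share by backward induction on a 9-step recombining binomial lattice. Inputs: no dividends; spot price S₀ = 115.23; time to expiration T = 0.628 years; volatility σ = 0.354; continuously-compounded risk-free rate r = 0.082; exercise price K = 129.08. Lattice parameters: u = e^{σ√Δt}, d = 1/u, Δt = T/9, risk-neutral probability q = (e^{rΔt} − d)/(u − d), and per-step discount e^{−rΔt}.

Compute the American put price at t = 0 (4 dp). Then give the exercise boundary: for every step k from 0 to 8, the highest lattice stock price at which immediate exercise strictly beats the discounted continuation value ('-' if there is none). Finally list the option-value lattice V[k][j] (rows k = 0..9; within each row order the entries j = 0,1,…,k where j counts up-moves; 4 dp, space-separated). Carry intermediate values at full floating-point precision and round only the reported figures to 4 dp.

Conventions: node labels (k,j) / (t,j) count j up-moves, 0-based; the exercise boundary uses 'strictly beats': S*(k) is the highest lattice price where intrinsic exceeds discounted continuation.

price = 18.6454
boundary = - - 95.5747 87.0426 95.5747 87.0426 95.5747 104.9432 115.2300
tree:
18.6454
25.3821 12.3129
33.5053 17.7791 7.1428
42.0374 24.8567 11.1056 3.3746
49.8078 33.5053 16.7375 5.7610 1.0948
56.8846 42.0374 24.2657 9.6145 2.0831 0.1472
63.3296 49.8078 33.5053 15.5657 3.9428 0.3004 0.0000
69.1993 56.8846 42.0374 24.1368 7.4166 0.6132 0.0000 0.0000
74.5449 63.3296 49.8078 33.5053 13.8500 1.2517 0.0000 0.0000 0.0000
79.4134 69.1993 56.8846 42.0374 24.1368 2.5549 0.0000 0.0000 0.0000 0.0000

Δt=0.06978  u=1.09802  d=0.91073  q=0.50728  discount=0.99429
step 9 (expiry): payoffs max(K−S,0) = 79.4134 69.1993 56.8846 42.0374 24.1368 2.5549 0.0000 0.0000 0.0000 0.0000
step 8: (k=8,j=0): S=54.5351, K−S=74.5449, hold=73.8085 ⇒ V=74.5449 exercise | (k=8,j=1): S=65.7504, K−S=63.3296, hold=62.5932 ⇒ V=63.3296 exercise | (k=8,j=2): S=79.2722, K−S=49.8078, hold=49.0714 ⇒ V=49.8078 exercise | (k=8,j=3): S=95.5747, K−S=33.5053, hold=32.7688 ⇒ V=33.5053 exercise | (k=8,j=4): S=115.2300, K−S=13.8500, hold=13.1135 ⇒ V=13.8500 exercise | (k=8,j=5): S=138.9274, K−S=0.0000, hold=1.2517 ⇒ V=1.2517 continue | (k=8,j=6): S=167.4983, K−S=0.0000, hold=0.0000 ⇒ V=0.0000 continue | (k=8,j=7): S=201.9449, K−S=0.0000, hold=0.0000 ⇒ V=0.0000 continue | (k=8,j=8): S=243.4756, K−S=0.0000, hold=0.0000 ⇒ V=0.0000 continue  boundary S*=115.2300
step 7: (k=7,j=0): S=59.8807, K−S=69.1993, hold=68.4628 ⇒ V=69.1993 exercise | (k=7,j=1): S=72.1954, K−S=56.8846, hold=56.1482 ⇒ V=56.8846 exercise | (k=7,j=2): S=87.0426, K−S=42.0374, hold=41.3009 ⇒ V=42.0374 exercise | (k=7,j=3): S=104.9432, K−S=24.1368, hold=23.4003 ⇒ V=24.1368 exercise | (k=7,j=4): S=126.5251, K−S=2.5549, hold=7.4166 ⇒ V=7.4166 continue | (k=7,j=5): S=152.5454, K−S=0.0000, hold=0.6132 ⇒ V=0.6132 continue | (k=7,j=6): S=183.9169, K−S=0.0000, hold=0.0000 ⇒ V=0.0000 continue | (k=7,j=7): S=221.7401, K−S=0.0000, hold=0.0000 ⇒ V=0.0000 continue  boundary S*=104.9432
step 6: (k=6,j=0): S=65.7504, K−S=63.3296, hold=62.5932 ⇒ V=63.3296 exercise | (k=6,j=1): S=79.2722, K−S=49.8078, hold=49.0714 ⇒ V=49.8078 exercise | (k=6,j=2): S=95.5747, K−S=33.5053, hold=32.7688 ⇒ V=33.5053 exercise | (k=6,j=3): S=115.2300, K−S=13.8500, hold=15.5657 ⇒ V=15.5657 continue | (k=6,j=4): S=138.9274, K−S=0.0000, hold=3.9428 ⇒ V=3.9428 continue | (k=6,j=5): S=167.4983, K−S=0.0000, hold=0.3004 ⇒ V=0.3004 continue | (k=6,j=6): S=201.9449, K−S=0.0000, hold=0.0000 ⇒ V=0.0000 continue  boundary S*=95.5747
step 5: (k=5,j=0): S=72.1954, K−S=56.8846, hold=56.1482 ⇒ V=56.8846 exercise | (k=5,j=1): S=87.0426, K−S=42.0374, hold=41.3009 ⇒ V=42.0374 exercise | (k=5,j=2): S=104.9432, K−S=24.1368, hold=24.2657 ⇒ V=24.2657 continue | (k=5,j=3): S=126.5251, K−S=2.5549, hold=9.6145 ⇒ V=9.6145 continue | (k=5,j=4): S=152.5454, K−S=0.0000, hold=2.0831 ⇒ V=2.0831 continue | (k=5,j=5): S=183.9169, K−S=0.0000, hold=0.1472 ⇒ V=0.1472 continue  boundary S*=87.0426
step 4: (k=4,j=0): S=79.2722, K−S=49.8078, hold=49.0714 ⇒ V=49.8078 exercise | (k=4,j=1): S=95.5747, K−S=33.5053, hold=32.8338 ⇒ V=33.5053 exercise | (k=4,j=2): S=115.2300, K−S=13.8500, hold=16.7375 ⇒ V=16.7375 continue | (k=4,j=3): S=138.9274, K−S=0.0000, hold=5.7610 ⇒ V=5.7610 continue | (k=4,j=4): S=167.4983, K−S=0.0000, hold=1.0948 ⇒ V=1.0948 continue  boundary S*=95.5747
step 3: (k=3,j=0): S=87.0426, K−S=42.0374, hold=41.3009 ⇒ V=42.0374 exercise | (k=3,j=1): S=104.9432, K−S=24.1368, hold=24.8567 ⇒ V=24.8567 continue | (k=3,j=2): S=126.5251, K−S=2.5549, hold=11.1056 ⇒ V=11.1056 continue | (k=3,j=3): S=152.5454, K−S=0.0000, hold=3.3746 ⇒ V=3.3746 continue  boundary S*=87.0426
step 2: (k=2,j=0): S=95.5747, K−S=33.5053, hold=33.1319 ⇒ V=33.5053 exercise | (k=2,j=1): S=115.2300, K−S=13.8500, hold=17.7791 ⇒ V=17.7791 continue | (k=2,j=2): S=138.9274, K−S=0.0000, hold=7.1428 ⇒ V=7.1428 continue  boundary S*=95.5747
step 1: (k=1,j=0): S=104.9432, K−S=24.1368, hold=25.3821 ⇒ V=25.3821 continue | (k=1,j=1): S=126.5251, K−S=2.5549, hold=12.3129 ⇒ V=12.3129 continue  boundary S*=-
step 0: (k=0,j=0): S=115.2300, K−S=13.8500, hold=18.6454 ⇒ V=18.6454 continue  boundary S*=-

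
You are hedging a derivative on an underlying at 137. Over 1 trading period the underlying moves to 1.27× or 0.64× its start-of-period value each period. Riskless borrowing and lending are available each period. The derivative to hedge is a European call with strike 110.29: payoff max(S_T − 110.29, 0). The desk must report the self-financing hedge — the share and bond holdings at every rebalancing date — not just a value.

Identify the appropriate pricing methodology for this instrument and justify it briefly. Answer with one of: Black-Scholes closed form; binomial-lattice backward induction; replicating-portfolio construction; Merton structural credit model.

framework: replicating-portfolio construction

Key observation: what is demanded is not a single number but the (Δ, B) position at each node of the 1.27/0.64 tree starting at 137; constructing those positions is the replicating-portfolio method.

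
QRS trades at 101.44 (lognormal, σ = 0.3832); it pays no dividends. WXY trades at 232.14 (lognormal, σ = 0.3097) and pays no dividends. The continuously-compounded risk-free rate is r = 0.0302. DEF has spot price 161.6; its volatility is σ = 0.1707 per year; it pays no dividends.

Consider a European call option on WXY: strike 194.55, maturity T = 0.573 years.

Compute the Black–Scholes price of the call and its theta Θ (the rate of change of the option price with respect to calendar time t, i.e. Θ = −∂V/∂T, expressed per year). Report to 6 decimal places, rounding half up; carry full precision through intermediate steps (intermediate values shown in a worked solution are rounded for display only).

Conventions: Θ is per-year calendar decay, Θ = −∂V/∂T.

price = 46.560943
Θ = -16.522672

σ√T = 0.3097·√0.573 = 0.234433
d₁ = (ln(S/K) + (r+σ²/2)T) / (σ√T) = (ln(232.14/194.55) + (0.0302+0.3097²/2)·0.573) / 0.234433 = (0.176651 + 0.044784) / 0.234433 = 0.944558
d₂ = d₁ − σ√T = 0.944558 − 0.234433 = 0.710125
e^{−rT} = 0.982844
N(d₁) = 0.827558,  N(d₂) = 0.761187
Call price V = S·N(d₁) − K·e^{−rT}·N(d₂) = 192.109241 − 145.548298 = 46.560943
φ(d₁) = (1/√(2π))·e^{−d₁²/2} = 0.255372
Θ = −S·φ(d₁)·σ/(2√T) − r·K·e^{−rT}·N(d₂) = −12.127113 − 4.395559 = -16.522672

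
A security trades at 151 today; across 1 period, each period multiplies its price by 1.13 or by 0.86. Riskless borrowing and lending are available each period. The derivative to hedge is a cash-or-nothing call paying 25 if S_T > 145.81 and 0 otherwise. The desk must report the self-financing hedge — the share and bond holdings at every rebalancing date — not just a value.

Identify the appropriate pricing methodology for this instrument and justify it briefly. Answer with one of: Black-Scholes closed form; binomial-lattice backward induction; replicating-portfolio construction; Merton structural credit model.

Key observation: the mandate to exhibit the hedge at every date and state singles out the replicating-portfolio construction on the 1-period tree with factors 1.13 and 0.86 from 151.

framework: replicating-portfolio construction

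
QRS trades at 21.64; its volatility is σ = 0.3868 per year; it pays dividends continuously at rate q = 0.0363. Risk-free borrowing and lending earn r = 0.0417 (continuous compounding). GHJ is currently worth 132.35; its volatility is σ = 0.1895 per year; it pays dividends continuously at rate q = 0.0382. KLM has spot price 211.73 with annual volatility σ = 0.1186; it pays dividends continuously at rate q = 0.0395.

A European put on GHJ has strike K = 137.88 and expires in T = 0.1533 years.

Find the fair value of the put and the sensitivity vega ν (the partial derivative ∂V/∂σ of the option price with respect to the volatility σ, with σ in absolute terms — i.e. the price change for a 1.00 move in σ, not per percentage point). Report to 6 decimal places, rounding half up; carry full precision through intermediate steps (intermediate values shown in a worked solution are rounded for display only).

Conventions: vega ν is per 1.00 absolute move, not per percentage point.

σ√T = 0.1895·√0.1533 = 0.074196
d₁ = (ln(S/K) + (r−q+σ²/2)T) / (σ√T) = (ln(132.35/137.88) + (0.0417−0.0382+0.1895²/2)·0.1533) / 0.074196 = (-0.040934 + 0.003289) / 0.074196 = -0.507369
d₂ = d₁ − σ√T = -0.507369 − 0.074196 = -0.581565
e^{−rT} = 0.993628
e^{−qT} = 0.994161
N(−d₁) = 0.694052,  N(−d₂) = 0.719570
Put price V = K·e^{−rT}·N(−d₂) − S·e^{−qT}·N(−d₁) = 98.582119 − 91.321440 = 7.260680
φ(d₁) = (1/√(2π))·e^{−d₁²/2} = 0.350761
ν = S·e^{−qT}·φ(d₁)·√T = 18.070204

price = 7.260680
ν = 18.070204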